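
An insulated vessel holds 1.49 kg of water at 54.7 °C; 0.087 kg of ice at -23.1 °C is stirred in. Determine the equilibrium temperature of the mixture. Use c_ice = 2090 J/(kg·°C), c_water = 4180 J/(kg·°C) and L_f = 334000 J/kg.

T_f ≈ 46.6 °C

Conservation of energy gives ΣQ = 0:
warm ice to 0 °C: 0.087·2090·(0 − (-23.1)) = 4200.3
  fusion: m_ice L_f = 0.087·334000 = 29058
  warm the meltwater: 363.66 T
  water cools: 1.49·4180·(T − 54.7) = 6228.2(T − 54.7)
6591.9 T = 340683 − 33258 = 307424
T ≈ 46.64 °C (positive, so assuming full melt was valid).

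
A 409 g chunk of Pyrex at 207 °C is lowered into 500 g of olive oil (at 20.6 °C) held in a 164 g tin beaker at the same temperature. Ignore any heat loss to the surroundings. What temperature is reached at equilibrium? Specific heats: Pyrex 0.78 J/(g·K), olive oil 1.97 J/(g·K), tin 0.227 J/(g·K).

Setting the total heat transfer to zero:
409·0.78·(T − 207) + 500·1.97·(T − 20.6) + 164·0.227·(T − 20.6) = 0
319.02(T − 207) + 985(T − 20.6) + 37.23(T − 20.6) = 0
(319.02 + 985 + 37.23) T = 319.02·207 + 985·20.6 + 37.23·20.6
T ≈ 64.94 °C

T_f ≈ 64.9 °C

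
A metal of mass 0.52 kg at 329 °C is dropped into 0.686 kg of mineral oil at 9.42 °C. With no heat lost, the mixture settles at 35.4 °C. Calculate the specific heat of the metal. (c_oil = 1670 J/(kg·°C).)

c ≈ 195 J/(kg·°C)

Let T be the final temperature. ΣQ_i = 0:
0.52·c·(35.4 − 329) + 0.686·1670·(35.4 − 9.42) = 0
-152.67 c = -29763
c = -29763/-152.67 ≈ 194.9 J/(kg·°C)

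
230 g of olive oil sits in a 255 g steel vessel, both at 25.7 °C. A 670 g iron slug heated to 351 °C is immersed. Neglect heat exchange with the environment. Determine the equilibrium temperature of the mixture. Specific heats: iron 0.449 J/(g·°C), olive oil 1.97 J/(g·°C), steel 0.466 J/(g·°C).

T_f is the heat-capacity-weighted average of the initial temperatures:
T_f = (300.83*351 + 453.1*25.7 + 118.83*25.7) / (300.83 + 453.1 + 118.83)
    = 120290 / 872.76 ≈ 137.83 °C

T_f ≈ 137.8 °C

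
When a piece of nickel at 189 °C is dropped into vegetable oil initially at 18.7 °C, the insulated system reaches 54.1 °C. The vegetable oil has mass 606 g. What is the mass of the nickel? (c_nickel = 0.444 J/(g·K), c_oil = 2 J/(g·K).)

m ≈ 716 g

Heat lost by the nickel = heat gained by the oil:
m×0.444×(189 − 54.1) = 606×2×(54.1 − 18.7)
59.9 m = 42905  ⇒  m ≈ 716.3 g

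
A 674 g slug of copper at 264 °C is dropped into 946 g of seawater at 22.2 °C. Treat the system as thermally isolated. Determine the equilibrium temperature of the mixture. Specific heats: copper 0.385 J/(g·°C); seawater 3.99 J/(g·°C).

T_f ≈ 37.8 °C

T_f is the heat-capacity-weighted average of the initial temperatures:
T_f = (259.49·264 + 3774.5·22.2) / (259.49 + 3774.5)
    = 152300 / 4034 ≈ 37.75 °C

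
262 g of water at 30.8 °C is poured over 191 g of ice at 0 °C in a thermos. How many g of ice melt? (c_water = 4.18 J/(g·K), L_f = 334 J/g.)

Heat available from the water dropping to 0 °C: 262·4.18·30.8 = 33731 J.
To melt every bit of ice: 191·334 = 63794 J.
Since 33731 < 63794 J, not all the ice melts; equilibrium is at 0 °C.
m_melt = 33731 / L_f = 101 g.

m_melted ≈ 101 g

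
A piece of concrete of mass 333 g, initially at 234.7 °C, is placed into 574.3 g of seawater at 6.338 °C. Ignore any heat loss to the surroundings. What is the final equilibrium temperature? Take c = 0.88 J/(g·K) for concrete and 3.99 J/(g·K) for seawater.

T_f ≈ 32.2 °C

|Q_concrete| = |Q_seawater|:
333×0.88×(234.7 − T) = 574.3×3.99×(T − 6.338)
293.04(234.7 − T) = 2291.5(T − 6.338)
2584.5 T = 83300  ⇒  T ≈ 32.23 °C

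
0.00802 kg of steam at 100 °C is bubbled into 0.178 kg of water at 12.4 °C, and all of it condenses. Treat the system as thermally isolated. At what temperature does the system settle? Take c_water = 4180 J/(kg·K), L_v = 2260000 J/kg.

T_f ≈ 39.5 °C

Net heat exchanged in the isolated system is zero:
condense steam: −0.00802×2260000 = −18125
  condensed water 100 °C→T: 33.52(T − 100)
  water warms: 0.178×4180×(T − 12.4) = 744.04(T − 12.4)
777.56 T = 18125 + 3352.4 + 9226.1 = 30704
T ≈ 39.49 °C — below 100 °C, confirming all the steam condensed.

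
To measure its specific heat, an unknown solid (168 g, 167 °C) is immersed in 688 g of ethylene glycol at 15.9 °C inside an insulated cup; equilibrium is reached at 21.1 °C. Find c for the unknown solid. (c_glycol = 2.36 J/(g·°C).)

m_s c (T_s − T_f) = m_glycol c_glycol (T_f − T_0):
168·c·(167 − 21.1) = 688·2.36·(21.1 − 15.9)
24511 c = 8443.1  ⇒  c ≈ 0.3445 J/(g·°C)

c ≈ 0.344 J/(g·°C)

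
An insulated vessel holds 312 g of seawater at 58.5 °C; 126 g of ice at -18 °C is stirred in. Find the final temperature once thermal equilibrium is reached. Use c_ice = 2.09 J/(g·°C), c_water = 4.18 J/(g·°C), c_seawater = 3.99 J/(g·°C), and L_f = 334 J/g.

T_f ≈ 14.7 °C

Let T be the final temperature. ΣQ_i = 0:
ice -18→0 °C: 126×2.09×18 = 4740.1; fusion: m_ice L_f = 126×334 = 42084; warm the meltwater: 526.68 T; seawater cools: 312×3.99×(T − 58.5) = 1244.9(T − 58.5)
1771.6 T = 72825 − 46824 = 26001
T ≈ 14.68 °C. Since T > 0 °C, the all-ice-melts assumption holds.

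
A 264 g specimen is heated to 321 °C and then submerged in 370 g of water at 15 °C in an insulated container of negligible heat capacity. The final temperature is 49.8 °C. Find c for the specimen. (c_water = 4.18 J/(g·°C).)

Let T be the final temperature. ΣQ_i = 0:
264·c·(49.8 − 321) + 370·4.18·(49.8 − 15) = 0
-71597 c = -53822
c = -53822/-71597 ≈ 0.7517 J/(g·°C)

c ≈ 0.752 J/(g·°C)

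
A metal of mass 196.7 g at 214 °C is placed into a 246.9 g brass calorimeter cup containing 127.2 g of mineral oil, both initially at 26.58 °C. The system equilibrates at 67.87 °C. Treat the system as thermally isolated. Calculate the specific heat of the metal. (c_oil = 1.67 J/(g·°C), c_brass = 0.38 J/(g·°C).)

Taking heat into each body as positive, Σ m c ΔT = 0:
196.7·c·(67.87 − 214) + 127.2·1.67·(67.87 − 26.58) + 246.9·0.38·(67.87 − 26.58) = 0
-28744 c = -12645
c = -12645/-28744 ≈ 0.4399 J/(g·°C)

c ≈ 0.44 J/(g·°C)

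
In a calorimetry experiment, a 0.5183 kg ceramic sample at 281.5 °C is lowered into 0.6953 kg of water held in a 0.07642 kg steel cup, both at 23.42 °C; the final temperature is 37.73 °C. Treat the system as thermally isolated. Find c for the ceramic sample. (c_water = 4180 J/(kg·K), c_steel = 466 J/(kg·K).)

c ≈ 333 J/(kg·K)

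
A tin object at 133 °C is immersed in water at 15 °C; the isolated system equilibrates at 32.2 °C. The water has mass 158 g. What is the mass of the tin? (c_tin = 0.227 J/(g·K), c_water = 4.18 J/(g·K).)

m ≈ 496 g

Heat lost by the tin = heat gained by the water:
m×0.227×(133 − 32.2) = 158×4.18×(32.2 − 15)
22.88 m = 11360  ⇒  m ≈ 496.4 g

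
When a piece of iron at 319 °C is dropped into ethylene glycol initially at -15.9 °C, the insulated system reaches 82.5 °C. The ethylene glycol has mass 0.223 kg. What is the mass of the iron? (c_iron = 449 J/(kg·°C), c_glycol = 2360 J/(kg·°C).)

m ≈ 0.488 kg

|Q_iron| = |Q_glycol|:
m·449·(319 − 82.5) = 0.223·2360·(82.5 − (-15.9))
106188 m = 51786  ⇒  m ≈ 0.4877 kg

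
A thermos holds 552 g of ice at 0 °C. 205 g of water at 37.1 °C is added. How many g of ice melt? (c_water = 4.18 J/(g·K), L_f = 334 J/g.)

m_melted ≈ 95.2 g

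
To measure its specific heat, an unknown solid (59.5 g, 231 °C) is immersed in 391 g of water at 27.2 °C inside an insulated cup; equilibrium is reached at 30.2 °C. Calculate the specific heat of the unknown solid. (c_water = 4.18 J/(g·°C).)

Taking heat into each body as positive, Σ m c ΔT = 0:
59.5·c·(30.2 − 231) + 391·4.18·(30.2 − 27.2) = 0
-11948 c = -4903.1
c = -4903.1/-11948 ≈ 0.4104 J/(g·°C)

c ≈ 0.41 J/(g·°C)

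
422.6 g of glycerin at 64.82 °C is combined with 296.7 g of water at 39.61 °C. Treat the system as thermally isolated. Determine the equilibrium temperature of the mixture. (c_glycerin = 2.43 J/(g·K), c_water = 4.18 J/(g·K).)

T_f ≈ 51.0 °C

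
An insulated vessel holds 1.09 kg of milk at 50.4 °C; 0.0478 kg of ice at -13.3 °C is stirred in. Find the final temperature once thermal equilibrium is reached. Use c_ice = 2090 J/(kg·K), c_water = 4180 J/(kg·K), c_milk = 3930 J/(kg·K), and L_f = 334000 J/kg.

Let T be the final temperature. ΣQ_i = 0:
ice -13.3→0 °C: 0.0478×2090×13.3 = 1328.7; melt ice: 0.0478×334000 = 15965; warm the meltwater: 199.8 T; milk: 4283.7(T − 50.4)
4483.5 T = 215898 − 17294 = 198605
T ≈ 44.30 °C (positive, so assuming full melt was valid).

T_f ≈ 44.3 °C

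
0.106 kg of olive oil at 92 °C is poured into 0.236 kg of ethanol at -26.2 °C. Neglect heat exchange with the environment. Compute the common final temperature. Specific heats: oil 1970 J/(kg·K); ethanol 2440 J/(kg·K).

T_f ≈ 5.3 °C

With ΣQ=0 the equilibrium temperature is the m·c-weighted mean:
T_f = (208.82*92 + 575.84*(-26.2)) / (208.82 + 575.84)
    = 4124.4 / 784.66 ≈ 5.26 °C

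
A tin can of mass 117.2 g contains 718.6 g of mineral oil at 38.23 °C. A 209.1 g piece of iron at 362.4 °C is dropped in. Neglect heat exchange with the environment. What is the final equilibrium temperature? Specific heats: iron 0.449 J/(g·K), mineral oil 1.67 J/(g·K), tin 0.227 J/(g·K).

T_f ≈ 61.3 °C

Let T be the final temperature. ΣQ_i = 0:
209.1*0.449*(T − 362.4) + 718.6*1.67*(T − 38.23) + 117.2*0.227*(T − 38.23) = 0
93.89(T − 362.4) + 1200.1(T − 38.23) + 26.6(T − 38.23) = 0
(93.89 + 1200.1 + 26.6) T = 93.89*362.4 + 1200.1*38.23 + 26.6*38.23
T ≈ 61.28 °C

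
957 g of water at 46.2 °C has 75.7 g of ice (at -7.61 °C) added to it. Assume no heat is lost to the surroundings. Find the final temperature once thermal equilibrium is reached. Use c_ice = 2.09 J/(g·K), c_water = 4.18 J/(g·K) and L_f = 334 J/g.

Setting the total heat transfer to zero:
ice -7.61→0 °C: 75.7×2.09×7.61 = 1204; latent heat to melt: 75.7×334 = 25284; meltwater 0→T: 75.7×4.18×T = 316.43 T; water: 4000.3(T − 46.2)
4316.7 T = 184812 − 26488 = 158324
T ≈ 36.68 °C. Since T > 0 °C, the all-ice-melts assumption holds.

T_f ≈ 36.7 °C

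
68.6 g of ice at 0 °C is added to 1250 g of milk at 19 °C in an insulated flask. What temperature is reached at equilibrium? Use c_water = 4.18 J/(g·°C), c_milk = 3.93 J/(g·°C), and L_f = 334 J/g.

Energy balance with sensible and latent terms:
melt ice: 68.6·334 = 22912; meltwater 0→T: 68.6·4.18·T = 286.75 T; milk: 4912.5(T − 19)
5199.2 T = 93338 − 22912 = 70425
T ≈ 13.55 °C. Since T > 0 °C, the all-ice-melts assumption holds.

T_f ≈ 13.5 °C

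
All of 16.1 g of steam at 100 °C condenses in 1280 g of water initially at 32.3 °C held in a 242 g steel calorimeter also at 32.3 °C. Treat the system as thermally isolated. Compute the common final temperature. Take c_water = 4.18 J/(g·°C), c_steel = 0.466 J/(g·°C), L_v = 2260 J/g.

T_f ≈ 39.7 °C

Setting the total heat transfer to zero:
latent heat released on condensation: 16.1·2260 = 36386
  condensate cools 100→T: 16.1·4.18·(T − 100) = 67.3(T − 100)
  original water: 5350.4(T − 32.3)
  steel cup: 242·0.466·(T − 32.3) = 112.77(T − 32.3)
5530.5 T = 36386 + 6729.8 + 176460 = 219576
T ≈ 39.70 °C — below 100 °C, confirming all the steam condensed.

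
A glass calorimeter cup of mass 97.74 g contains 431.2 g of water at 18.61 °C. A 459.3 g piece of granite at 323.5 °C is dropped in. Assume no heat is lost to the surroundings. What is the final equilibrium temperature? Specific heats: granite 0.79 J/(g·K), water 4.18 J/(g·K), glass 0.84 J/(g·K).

Net heat exchanged in the isolated system is zero:
459.3·0.79·(T − 323.5) + 431.2·4.18·(T − 18.61) + 97.74·0.84·(T − 18.61) = 0
(362.85 + 1802.4 + 82.1) T = 362.85·323.5 + 1802.4·18.61 + 82.1·18.61
T ≈ 67.84 °C

T_f ≈ 67.8 °C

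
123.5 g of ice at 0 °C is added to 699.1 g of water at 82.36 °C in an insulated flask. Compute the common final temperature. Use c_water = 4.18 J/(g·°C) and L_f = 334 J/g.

T_f ≈ 58.0 °C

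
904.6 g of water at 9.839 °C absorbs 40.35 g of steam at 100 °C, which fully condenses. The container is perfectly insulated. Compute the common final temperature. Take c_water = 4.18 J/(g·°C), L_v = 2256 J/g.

Energy balance with sensible and latent terms:
latent heat released on condensation: 40.35×2256 = 91030; condensate cools 100→T: 40.35×4.18×(T − 100) = 168.66(T − 100); water warms: 904.6×4.18×(T − 9.839) = 3781.2(T − 9.839)
3949.9 T = 91030 + 16866 + 37204 = 145099
T ≈ 36.74 °C, under the boiling point, so the assumption holds.

T_f ≈ 36.7 °C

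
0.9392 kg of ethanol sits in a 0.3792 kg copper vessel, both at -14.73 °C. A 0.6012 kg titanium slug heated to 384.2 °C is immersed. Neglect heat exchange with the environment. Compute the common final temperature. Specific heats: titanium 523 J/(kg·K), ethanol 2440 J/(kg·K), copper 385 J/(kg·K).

T_f ≈ 30.8 °C

Heat gained plus heat lost sum to zero:
0.6012×523×(T − 384.2) + 0.9392×2440×(T − (-14.73)) + 0.3792×385×(T − (-14.73)) = 0
2752.1 T = 84897
T ≈ 30.85 °C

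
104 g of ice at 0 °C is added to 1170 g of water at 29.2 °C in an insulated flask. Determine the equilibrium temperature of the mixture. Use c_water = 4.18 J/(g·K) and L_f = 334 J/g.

Conservation of energy gives ΣQ = 0:
fusion: m_ice L_f = 104·334 = 34736
  meltwater 0→T: 104·4.18·T = 434.72 T
  water: 4890.6(T − 29.2)
5325.3 T = 142806 − 34736 = 108070
T ≈ 20.29 °C (positive, so assuming full melt was valid).

T_f ≈ 20.3 °C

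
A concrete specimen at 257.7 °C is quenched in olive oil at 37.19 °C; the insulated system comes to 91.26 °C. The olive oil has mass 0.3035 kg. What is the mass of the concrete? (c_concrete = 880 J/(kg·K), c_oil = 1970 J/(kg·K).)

|Q_concrete| = |Q_oil|:
m·880·(257.7 − 91.26) = 0.3035·1970·(91.26 − 37.19)
146467 m = 32328  ⇒  m ≈ 0.2207 kg

m ≈ 0.221 kg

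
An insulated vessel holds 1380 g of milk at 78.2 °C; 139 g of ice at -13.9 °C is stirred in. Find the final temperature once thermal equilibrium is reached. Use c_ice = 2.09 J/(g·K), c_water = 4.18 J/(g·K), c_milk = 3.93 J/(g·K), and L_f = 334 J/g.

Taking heat into each body as positive, Σ m c ΔT = 0:
ice -13.9→0 °C: 139·2.09·13.9 = 4038.1; melt ice: 139·334 = 46426; warm the meltwater: 581.02 T; milk: 5423.4(T − 78.2)
6004.4 T = 424110 − 50464 = 373646
T ≈ 62.23 °C (positive, so assuming full melt was valid).

T_f ≈ 62.2 °C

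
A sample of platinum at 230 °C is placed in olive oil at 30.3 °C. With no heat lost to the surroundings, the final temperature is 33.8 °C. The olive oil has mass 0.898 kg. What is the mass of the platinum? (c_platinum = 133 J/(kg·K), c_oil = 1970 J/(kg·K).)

|Q_platinum| = |Q_oil|:
m·133·(230 − 33.8) = 0.898·1970·(33.8 − 30.3)
26095 m = 6191.7  ⇒  m ≈ 0.2373 kg

m ≈ 0.237 kg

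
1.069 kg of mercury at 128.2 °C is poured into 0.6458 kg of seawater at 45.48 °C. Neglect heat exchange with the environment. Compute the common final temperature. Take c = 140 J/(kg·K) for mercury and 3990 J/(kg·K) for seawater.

Net heat exchanged in the isolated system is zero:
1.069*140*(T − 128.2) + 0.6458*3990*(T − 45.48) = 0
149.66(T − 128.2) + 2576.7(T − 45.48) = 0
2726.4 T = 136377
T ≈ 50.02 °C

T_f ≈ 50.0 °C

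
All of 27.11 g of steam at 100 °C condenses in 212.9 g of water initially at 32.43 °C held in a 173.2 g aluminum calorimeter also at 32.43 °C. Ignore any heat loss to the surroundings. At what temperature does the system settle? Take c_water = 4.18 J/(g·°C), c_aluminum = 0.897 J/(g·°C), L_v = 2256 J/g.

T_f ≈ 91.8 °C

Taking heat into each body as positive, Σ m c ΔT = 0:
latent heat released on condensation: 27.11×2256 = 61160; condensed water 100 °C→T: 113.32(T − 100); water warms: 212.9×4.18×(T − 32.43) = 889.92(T − 32.43); cup: 155.36(T − 32.43)
1158.6 T = 61160 + 11332 + 33899 = 106391
T ≈ 91.83 °C, under the boiling point, so the assumption holds.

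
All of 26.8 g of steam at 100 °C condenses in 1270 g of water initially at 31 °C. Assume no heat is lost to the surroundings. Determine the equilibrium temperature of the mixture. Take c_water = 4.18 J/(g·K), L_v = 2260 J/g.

Heat gained plus heat lost sum to zero:
steam→water at 100 °C releases m L_v = 26.8×2260 = 60568; condensate cools 100→T: 26.8×4.18×(T − 100) = 112.02(T − 100); original water: 5308.6(T − 31)
5420.6 T = 60568 + 11202 + 164567 = 236337
T ≈ 43.60 °C, under the boiling point, so the assumption holds.

T_f ≈ 43.6 °C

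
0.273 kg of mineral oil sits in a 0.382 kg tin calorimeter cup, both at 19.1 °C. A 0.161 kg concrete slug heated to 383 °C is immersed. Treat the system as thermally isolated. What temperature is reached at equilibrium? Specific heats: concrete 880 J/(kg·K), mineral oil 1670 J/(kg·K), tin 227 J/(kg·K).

Setting the total heat transfer to zero:
0.161*880*(T − 383) + 0.273*1670*(T − 19.1) + 0.382*227*(T − 19.1) = 0
(141.68 + 455.91 + 86.71) T = 141.68*383 + 455.91*19.1 + 86.71*19.1
T ≈ 94.44 °C

T_f ≈ 94.4 °C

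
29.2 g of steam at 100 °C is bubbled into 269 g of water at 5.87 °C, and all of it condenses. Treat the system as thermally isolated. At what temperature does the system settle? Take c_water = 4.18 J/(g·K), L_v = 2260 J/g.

T_f ≈ 68.0 °C

Setting the total heat transfer to zero:
steam→water at 100 °C releases m L_v = 29.2×2260 = 65992
  condensed water 100 °C→T: 122.06(T − 100)
  original water: 1124.4(T − 5.87)
1246.5 T = 65992 + 12206 + 6600.3 = 84798
T ≈ 68.03 °C, under the boiling point, so the assumption holds.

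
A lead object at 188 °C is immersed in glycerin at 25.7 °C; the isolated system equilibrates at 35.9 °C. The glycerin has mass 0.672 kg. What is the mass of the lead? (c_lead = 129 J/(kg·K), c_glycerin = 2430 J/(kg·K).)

Setting the total heat transfer to zero:
m×129×(35.9 − 188) + 0.672×2430×(35.9 − 25.7) = 0
-19621 m = -16656
m = -16656/-19621 ≈ 0.8489 kg

m ≈ 0.849 kg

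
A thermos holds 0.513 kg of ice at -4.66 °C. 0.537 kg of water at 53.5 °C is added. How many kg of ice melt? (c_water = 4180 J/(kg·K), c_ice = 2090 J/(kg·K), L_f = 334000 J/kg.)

m_melted ≈ 0.345 kg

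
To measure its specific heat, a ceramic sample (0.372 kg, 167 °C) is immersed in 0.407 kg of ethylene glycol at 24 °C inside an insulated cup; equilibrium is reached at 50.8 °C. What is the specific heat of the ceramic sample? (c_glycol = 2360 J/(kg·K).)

Heat lost by the ceramic sample = heat gained by the glycol:
0.372×c×(167 − 50.8) = 0.407×2360×(50.8 − 24)
43.23 c = 25742  ⇒  c ≈ 595.5 J/(kg·K)

c ≈ 596 J/(kg·K)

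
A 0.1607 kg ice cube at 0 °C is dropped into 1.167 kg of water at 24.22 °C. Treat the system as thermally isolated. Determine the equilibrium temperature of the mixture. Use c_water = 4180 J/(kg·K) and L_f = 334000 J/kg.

Energy conservation, ΣQ = 0:
fusion: m_ice L_f = 0.1607·334000 = 53674
  warm the meltwater: 671.73 T
  water cools: 1.167·4180·(T − 24.22) = 4878.1(T − 24.22)
5549.8 T = 118147 − 53674 = 64473
T ≈ 11.62 °C — above 0 °C, consistent with complete melting.

T_f ≈ 11.6 °C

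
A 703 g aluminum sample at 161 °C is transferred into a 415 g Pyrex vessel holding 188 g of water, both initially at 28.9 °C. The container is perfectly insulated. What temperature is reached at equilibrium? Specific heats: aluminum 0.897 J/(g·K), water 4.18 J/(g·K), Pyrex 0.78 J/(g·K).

Heat gained plus heat lost sum to zero:
703×0.897×(T − 161) + 188×4.18×(T − 28.9) + 415×0.78×(T − 28.9) = 0
1740.1 T = 133591
T ≈ 76.77 °C

T_f ≈ 76.8 °C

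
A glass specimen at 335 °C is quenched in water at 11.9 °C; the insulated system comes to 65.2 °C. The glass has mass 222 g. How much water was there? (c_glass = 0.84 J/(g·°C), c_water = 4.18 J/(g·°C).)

m ≈ 226 g

|Q_glass| = |Q_water|:
222·0.84·(335 − 65.2) = m·4.18·(65.2 − 11.9)
222.79 m = 50312  ⇒  m ≈ 225.8 g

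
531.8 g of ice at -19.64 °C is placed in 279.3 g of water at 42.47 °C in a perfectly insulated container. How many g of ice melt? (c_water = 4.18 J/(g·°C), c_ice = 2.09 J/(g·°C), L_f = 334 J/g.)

Heat available from the water dropping to 0 °C: 279.3·4.18·42.47 = 49583 J.
Warming the ice to 0 °C takes 531.8·2.09·19.64 = 21829 J, leaving 27754 J for melting.
Melting all 531.8 g of ice would need 531.8·334 = 177621 J.
27754 J < 177621 J, so only part of the ice melts and the system sits at 0 °C.
m_melt = 27754 / L_f = 83.09 g.

m_melted ≈ 83.1 g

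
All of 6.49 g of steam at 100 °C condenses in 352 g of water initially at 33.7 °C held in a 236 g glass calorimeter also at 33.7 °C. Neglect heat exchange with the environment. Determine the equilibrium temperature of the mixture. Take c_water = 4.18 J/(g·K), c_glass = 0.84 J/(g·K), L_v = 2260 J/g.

T_f ≈ 43.4 °C

Taking heat into each body as positive, Σ m c ΔT = 0:
steam→water at 100 °C releases m L_v = 6.49×2260 = 14667
  condensate cools 100→T: 6.49×4.18×(T − 100) = 27.13(T − 100)
  original water: 1471.4(T − 33.7)
  cup: 198.24(T − 33.7)
1696.7 T = 14667 + 2712.8 + 56266 = 73646
T ≈ 43.40 °C — below 100 °C, confirming all the steam condensed.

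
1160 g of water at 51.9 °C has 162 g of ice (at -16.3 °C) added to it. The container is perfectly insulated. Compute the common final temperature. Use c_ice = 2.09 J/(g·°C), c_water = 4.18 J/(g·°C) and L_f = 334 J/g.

Heat gained plus heat lost sum to zero:
ice -16.3→0 °C: 162·2.09·16.3 = 5518.9; melt ice: 162·334 = 54108; warm the meltwater: 677.16 T; water: 4848.8(T − 51.9)
5526 T = 251653 − 59627 = 192026
T ≈ 34.75 °C (positive, so assuming full melt was valid).

T_f ≈ 34.7 °C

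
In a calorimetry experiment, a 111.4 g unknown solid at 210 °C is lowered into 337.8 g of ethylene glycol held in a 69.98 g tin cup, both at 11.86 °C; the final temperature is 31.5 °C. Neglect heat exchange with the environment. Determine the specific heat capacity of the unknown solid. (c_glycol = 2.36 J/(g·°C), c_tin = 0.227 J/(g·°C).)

c ≈ 0.803 J/(g·°C)

Energy conservation, ΣQ = 0:
111.4·c·(31.5 − 210) + 337.8·2.36·(31.5 − 11.86) + 69.98·0.227·(31.5 − 11.86) = 0
-19885 c = -15969
c = -15969/-19885 ≈ 0.8031 J/(g·°C)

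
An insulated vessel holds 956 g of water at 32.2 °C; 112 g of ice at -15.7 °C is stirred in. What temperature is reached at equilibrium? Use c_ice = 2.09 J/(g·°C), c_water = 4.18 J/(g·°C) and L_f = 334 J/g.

T_f ≈ 19.6 °C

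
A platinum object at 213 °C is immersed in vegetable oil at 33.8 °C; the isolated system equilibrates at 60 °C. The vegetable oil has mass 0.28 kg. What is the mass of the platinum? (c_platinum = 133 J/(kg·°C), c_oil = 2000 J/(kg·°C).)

m ≈ 0.721 kg

Conservation of energy gives ΣQ = 0:
m×133×(60 − 213) + 0.28×2000×(60 − 33.8) = 0
-20349 m = -14672
m = -14672/-20349 ≈ 0.721 kg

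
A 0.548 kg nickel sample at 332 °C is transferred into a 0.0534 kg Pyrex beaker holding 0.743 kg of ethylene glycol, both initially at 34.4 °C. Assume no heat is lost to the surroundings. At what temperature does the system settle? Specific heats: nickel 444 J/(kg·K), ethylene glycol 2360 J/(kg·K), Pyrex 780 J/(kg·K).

Let T be the final temperature. ΣQ_i = 0:
0.548×444×(T − 332) + 0.743×2360×(T − 34.4) + 0.0534×780×(T − 34.4) = 0
243.31(T − 332) + 1753.5(T − 34.4) + 41.65(T − 34.4) = 0
2038.4 T = 142532
T ≈ 69.92 °C

T_f ≈ 69.9 °C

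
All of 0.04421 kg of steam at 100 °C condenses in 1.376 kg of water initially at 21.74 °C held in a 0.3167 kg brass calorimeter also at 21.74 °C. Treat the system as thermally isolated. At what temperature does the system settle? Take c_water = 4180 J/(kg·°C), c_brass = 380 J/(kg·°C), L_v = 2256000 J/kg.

Sum of m c ΔT and latent-heat terms is zero:
steam→water at 100 °C releases m L_v = 0.04421×2256000 = 99738
  condensed water 100 °C→T: 184.8(T − 100)
  original water: 5751.7(T − 21.74)
  brass cup: 0.3167×380×(T − 21.74) = 120.35(T − 21.74)
6056.8 T = 99738 + 18480 + 127658 = 245875
T ≈ 40.59 °C (< 100 °C, so full condensation is consistent).

T_f ≈ 40.6 °C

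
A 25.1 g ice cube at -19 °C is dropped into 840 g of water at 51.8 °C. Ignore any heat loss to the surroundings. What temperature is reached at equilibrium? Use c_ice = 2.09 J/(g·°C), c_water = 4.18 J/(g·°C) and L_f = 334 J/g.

T_f ≈ 47.7 °C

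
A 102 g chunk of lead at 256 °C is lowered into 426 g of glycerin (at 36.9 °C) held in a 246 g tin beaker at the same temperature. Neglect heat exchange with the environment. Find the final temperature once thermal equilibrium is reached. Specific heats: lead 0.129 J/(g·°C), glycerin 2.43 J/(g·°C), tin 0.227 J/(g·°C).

T_f ≈ 39.5 °C

Net heat exchanged in the isolated system is zero:
102*0.129*(T − 256) + 426*2.43*(T − 36.9) + 246*0.227*(T − 36.9) = 0
13.16(T − 256) + 1035.2(T − 36.9) + 55.84(T − 36.9) = 0
1104.2 T = 43627
T = 43627 / 1104.2 = 39.5 °C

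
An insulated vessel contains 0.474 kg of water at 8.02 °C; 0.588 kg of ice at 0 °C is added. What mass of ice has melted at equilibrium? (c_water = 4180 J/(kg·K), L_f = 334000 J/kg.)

m_melted ≈ 0.0476 kg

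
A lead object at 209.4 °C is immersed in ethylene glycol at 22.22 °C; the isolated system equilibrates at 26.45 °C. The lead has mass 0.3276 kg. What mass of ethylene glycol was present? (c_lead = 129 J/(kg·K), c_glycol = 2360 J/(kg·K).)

m ≈ 0.774 kg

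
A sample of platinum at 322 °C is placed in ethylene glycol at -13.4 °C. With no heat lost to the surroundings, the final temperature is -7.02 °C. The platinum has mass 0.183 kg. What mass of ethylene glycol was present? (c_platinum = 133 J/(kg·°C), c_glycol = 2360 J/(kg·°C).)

m ≈ 0.532 kg

Conservation of energy gives ΣQ = 0:
0.183·133·(-7.02 − 322) + m·2360·(-7.02 − (-13.4)) = 0
15057 m = 8008
m = 8008/15057 ≈ 0.5319 kg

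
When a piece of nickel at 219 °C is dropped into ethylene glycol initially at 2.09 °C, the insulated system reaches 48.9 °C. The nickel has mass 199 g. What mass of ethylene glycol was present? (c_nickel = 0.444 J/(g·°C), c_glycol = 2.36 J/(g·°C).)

m ≈ 136 g

Let T be the final temperature. ΣQ_i = 0:
199×0.444×(48.9 − 219) + m×2.36×(48.9 − 2.09) = 0
110.47 m = 15029
m = 15029/110.47 ≈ 136 g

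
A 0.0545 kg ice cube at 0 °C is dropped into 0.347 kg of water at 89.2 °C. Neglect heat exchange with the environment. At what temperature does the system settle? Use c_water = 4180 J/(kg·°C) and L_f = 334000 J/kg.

T_f ≈ 66.2 °C

Energy conservation, ΣQ = 0:
latent heat to melt: 0.0545×334000 = 18203
  warm the meltwater: 227.81 T
  water: 1450.5(T − 89.2)
1678.3 T = 129381 − 18203 = 111178
T ≈ 66.25 °C — above 0 °C, consistent with complete melting.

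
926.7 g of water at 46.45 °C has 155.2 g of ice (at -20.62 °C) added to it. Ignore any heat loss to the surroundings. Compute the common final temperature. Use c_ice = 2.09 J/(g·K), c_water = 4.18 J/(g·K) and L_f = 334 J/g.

Conservation of energy gives ΣQ = 0:
warm ice to 0 °C: 155.2·2.09·(0 − (-20.62)) = 6688.5
  fusion: m_ice L_f = 155.2·334 = 51837
  warm the meltwater: 648.74 T
  water: 3873.6(T − 46.45)
4522.3 T = 179929 − 58525 = 121404
T ≈ 26.85 °C (positive, so assuming full melt was valid).

T_f ≈ 26.8 °C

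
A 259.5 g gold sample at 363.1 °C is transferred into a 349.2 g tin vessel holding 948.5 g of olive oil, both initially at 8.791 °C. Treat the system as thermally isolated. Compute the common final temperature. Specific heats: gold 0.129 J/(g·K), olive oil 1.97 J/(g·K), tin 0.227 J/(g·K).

Heat gained plus heat lost sum to zero:
259.5*0.129*(T − 363.1) + 948.5*1.97*(T − 8.791) + 349.2*0.227*(T − 8.791) = 0
(33.48 + 1868.5 + 79.27) T = 33.48*363.1 + 1868.5*8.791 + 79.27*8.791
T ≈ 14.78 °C

T_f ≈ 14.8 °C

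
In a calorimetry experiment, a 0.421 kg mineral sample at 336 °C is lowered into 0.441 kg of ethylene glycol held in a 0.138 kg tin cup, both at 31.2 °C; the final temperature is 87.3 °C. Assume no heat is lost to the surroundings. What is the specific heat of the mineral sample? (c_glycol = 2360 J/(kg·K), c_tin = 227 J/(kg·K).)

Setting the total heat transfer to zero:
0.421·c·(87.3 − 336) + 0.441·2360·(87.3 − 31.2) + 0.138·227·(87.3 − 31.2) = 0
-104.7 c = -60144
c = -60144/-104.7 ≈ 574.4 J/(kg·K)

c ≈ 574 J/(kg·K)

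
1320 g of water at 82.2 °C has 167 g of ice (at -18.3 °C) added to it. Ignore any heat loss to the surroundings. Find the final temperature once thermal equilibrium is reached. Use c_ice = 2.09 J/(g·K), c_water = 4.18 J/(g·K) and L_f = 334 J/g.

T_f ≈ 63.0 °C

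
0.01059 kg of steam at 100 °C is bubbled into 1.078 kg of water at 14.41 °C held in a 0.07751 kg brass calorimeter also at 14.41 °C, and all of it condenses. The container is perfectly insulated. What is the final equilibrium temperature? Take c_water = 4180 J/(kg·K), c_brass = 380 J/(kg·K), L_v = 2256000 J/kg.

T_f ≈ 20.5 °C

Conservation of energy gives ΣQ = 0:
steam→water at 100 °C releases m L_v = 0.01059×2256000 = 23891; condensed water 100 °C→T: 44.27(T − 100); water warms: 1.078×4180×(T − 14.41) = 4506(T − 14.41); brass cup: 0.07751×380×(T − 14.41) = 29.45(T − 14.41)
4579.8 T = 23891 + 4426.6 + 65356 = 93674
T ≈ 20.45 °C — below 100 °C, confirming all the steam condensed.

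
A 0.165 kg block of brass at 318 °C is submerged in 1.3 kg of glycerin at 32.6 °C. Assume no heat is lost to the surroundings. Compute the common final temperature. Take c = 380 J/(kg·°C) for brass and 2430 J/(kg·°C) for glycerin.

T_f ≈ 38.2 °C

Set heat shed by the hot body equal to heat absorbed by the cold body:
0.165·380·(318 − T) = 1.3·2430·(T − 32.6)
62.7(318 − T) = 3159(T − 32.6)
3221.7 T = 122922  ⇒  T ≈ 38.15 °C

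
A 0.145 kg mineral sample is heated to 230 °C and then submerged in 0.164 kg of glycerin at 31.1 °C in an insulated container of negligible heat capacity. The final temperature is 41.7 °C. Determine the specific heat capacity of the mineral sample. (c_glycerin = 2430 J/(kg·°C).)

c ≈ 155 J/(kg·°C)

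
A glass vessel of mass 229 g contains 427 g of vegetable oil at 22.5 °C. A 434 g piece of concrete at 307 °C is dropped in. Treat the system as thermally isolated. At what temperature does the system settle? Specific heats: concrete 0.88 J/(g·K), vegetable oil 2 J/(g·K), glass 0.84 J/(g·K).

T_f ≈ 98.6 °C

Conservation of energy gives ΣQ = 0:
434×0.88×(T − 307) + 427×2×(T − 22.5) + 229×0.84×(T − 22.5) = 0
381.92(T − 307) + 854(T − 22.5) + 192.36(T − 22.5) = 0
(381.92 + 854 + 192.36) T = 381.92×307 + 854×22.5 + 192.36×22.5
T ≈ 98.57 °C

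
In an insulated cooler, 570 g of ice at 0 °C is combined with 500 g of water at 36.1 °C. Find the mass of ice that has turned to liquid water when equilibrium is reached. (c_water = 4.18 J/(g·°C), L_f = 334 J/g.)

m_melted ≈ 226 g

Heat available from the water dropping to 0 °C: 500×4.18×36.1 = 75449 J.
Melting all 570 g of ice would need 570×334 = 190380 J.
75449 J < 190380 J, so only part of the ice melts and the system sits at 0 °C.
Mass melted = 75449/334 ≈ 225.9 g.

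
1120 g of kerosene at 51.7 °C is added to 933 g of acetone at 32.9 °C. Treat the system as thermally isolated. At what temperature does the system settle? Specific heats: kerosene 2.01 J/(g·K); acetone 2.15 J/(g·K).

|Q_kerosene| = |Q_acetone|:
1120*2.01*(51.7 − T) = 933*2.15*(T − 32.9)
2251.2(51.7 − T) = 2005.9(T − 32.9)
4257.1 T = 182383  ⇒  T ≈ 42.84 °C

T_f ≈ 42.8 °C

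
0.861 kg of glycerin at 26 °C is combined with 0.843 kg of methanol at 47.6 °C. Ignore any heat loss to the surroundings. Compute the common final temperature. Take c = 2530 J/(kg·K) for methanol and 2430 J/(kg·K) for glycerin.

T_f ≈ 36.9 °C

Heat lost by the methanol equals heat gained by the glycerin:
0.843*2530*(47.6 − T) = 0.861*2430*(T − 26)
2132.8(47.6 − T) = 2092.2(T − 26)
4225 T = 155919  ⇒  T ≈ 36.90 °C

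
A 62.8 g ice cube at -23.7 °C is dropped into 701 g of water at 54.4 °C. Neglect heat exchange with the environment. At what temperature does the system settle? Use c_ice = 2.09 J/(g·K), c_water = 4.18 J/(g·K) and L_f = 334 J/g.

T_f ≈ 42.4 °C

Heat gained plus heat lost sum to zero:
ice -23.7→0 °C: 62.8·2.09·23.7 = 3110.7; fusion: m_ice L_f = 62.8·334 = 20975; warm the meltwater: 262.5 T; water: 2930.2(T − 54.4)
3192.7 T = 159402 − 24086 = 135316
T ≈ 42.38 °C — above 0 °C, consistent with complete melting.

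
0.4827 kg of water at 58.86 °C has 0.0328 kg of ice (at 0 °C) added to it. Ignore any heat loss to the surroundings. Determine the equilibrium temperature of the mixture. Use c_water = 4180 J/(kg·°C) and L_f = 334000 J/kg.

Setting the total heat transfer to zero:
melt ice: 0.0328×334000 = 10955
  warm the meltwater: 137.1 T
  water: 2017.7(T − 58.86)
2154.8 T = 118761 − 10955 = 107806
T ≈ 50.03 °C (positive, so assuming full melt was valid).

T_f ≈ 50.0 °C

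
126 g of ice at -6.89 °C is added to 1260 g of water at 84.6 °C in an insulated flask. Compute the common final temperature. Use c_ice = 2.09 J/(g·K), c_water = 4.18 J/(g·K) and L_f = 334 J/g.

Sum of m c ΔT and latent-heat terms is zero:
warm ice to 0 °C: 126×2.09×(0 − (-6.89)) = 1814.4; fusion: m_ice L_f = 126×334 = 42084; meltwater 0→T: 126×4.18×T = 526.68 T; water cools: 1260×4.18×(T − 84.6) = 5266.8(T − 84.6)
5793.5 T = 445571 − 43898 = 401673
T ≈ 69.33 °C — above 0 °C, consistent with complete melting.

T_f ≈ 69.3 °C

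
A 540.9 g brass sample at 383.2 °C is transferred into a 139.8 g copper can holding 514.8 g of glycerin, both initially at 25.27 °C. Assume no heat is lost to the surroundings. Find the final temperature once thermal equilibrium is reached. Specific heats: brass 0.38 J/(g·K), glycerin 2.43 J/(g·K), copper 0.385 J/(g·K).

With ΣQ=0 the equilibrium temperature is the m·c-weighted mean:
T_f = (205.54*383.2 + 1251*25.27 + 53.82*25.27) / (205.54 + 1251 + 53.82)
    = 111736 / 1510.3 ≈ 73.98 °C

T_f ≈ 74.0 °C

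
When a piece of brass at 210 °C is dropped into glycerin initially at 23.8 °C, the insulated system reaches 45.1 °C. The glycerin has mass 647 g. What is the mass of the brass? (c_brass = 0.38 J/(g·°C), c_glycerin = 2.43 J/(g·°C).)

m ≈ 534 g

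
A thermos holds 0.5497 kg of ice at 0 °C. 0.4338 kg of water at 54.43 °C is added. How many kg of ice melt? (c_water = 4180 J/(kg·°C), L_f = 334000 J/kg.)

m_melted ≈ 0.296 kg

Cooling the water to 0 °C releases 0.4338·4180·54.43 = 98697 J.
To melt every bit of ice: 0.5497·334000 = 183600 J.
98697 J < 183600 J, so only part of the ice melts and the system sits at 0 °C.
m_melted·334000 = 98697  ⇒  m_melted ≈ 0.2955 kg.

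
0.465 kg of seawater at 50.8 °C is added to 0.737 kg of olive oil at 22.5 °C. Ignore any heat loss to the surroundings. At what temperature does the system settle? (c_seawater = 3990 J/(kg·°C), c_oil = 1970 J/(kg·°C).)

T_f ≈ 38.4 °C

Heat lost by the seawater equals heat gained by the oil:
0.465×3990×(50.8 − T) = 0.737×1970×(T − 22.5)
1855.4(50.8 − T) = 1451.9(T − 22.5)
3307.2 T = 126919  ⇒  T ≈ 38.38 °C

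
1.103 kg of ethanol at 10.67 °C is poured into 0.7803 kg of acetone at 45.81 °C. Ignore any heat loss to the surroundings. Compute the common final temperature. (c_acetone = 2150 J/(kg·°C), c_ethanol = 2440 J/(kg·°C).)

Net heat exchanged in the isolated system is zero:
0.7803·2150·(T − 45.81) + 1.103·2440·(T − 10.67) = 0
(1677.6 + 2691.3) T = 1677.6·45.81 + 2691.3·10.67
T = 105569/4369 ≈ 24.16 °C

T_f ≈ 24.2 °C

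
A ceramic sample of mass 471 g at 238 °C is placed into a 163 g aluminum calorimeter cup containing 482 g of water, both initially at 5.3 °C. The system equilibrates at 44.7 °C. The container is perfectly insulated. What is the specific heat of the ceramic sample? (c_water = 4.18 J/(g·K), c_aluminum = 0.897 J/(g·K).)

c ≈ 0.935 J/(g·K)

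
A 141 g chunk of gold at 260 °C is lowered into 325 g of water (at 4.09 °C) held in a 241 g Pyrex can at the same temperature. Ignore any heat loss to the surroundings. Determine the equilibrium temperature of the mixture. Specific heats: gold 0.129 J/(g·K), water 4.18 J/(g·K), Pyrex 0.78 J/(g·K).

T_f is the heat-capacity-weighted average of the initial temperatures:
T_f = (18.19*260 + 1358.5*4.09 + 187.98*4.09) / (18.19 + 1358.5 + 187.98)
    = 11054 / 1564.7 ≈ 7.06 °C

T_f ≈ 7.1 °C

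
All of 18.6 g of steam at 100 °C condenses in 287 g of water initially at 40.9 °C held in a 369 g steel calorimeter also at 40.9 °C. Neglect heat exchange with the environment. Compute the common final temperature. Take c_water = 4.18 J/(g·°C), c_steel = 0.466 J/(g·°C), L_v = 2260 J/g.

Conservation of energy gives ΣQ = 0:
latent heat released on condensation: 18.6×2260 = 42036
  condensate cools 100→T: 18.6×4.18×(T − 100) = 77.75(T − 100)
  original water: 1199.7(T − 40.9)
  cup: 171.95(T − 40.9)
1449.4 T = 42036 + 7774.8 + 56099 = 105910
T ≈ 73.07 °C — below 100 °C, confirming all the steam condensed.

T_f ≈ 73.1 °C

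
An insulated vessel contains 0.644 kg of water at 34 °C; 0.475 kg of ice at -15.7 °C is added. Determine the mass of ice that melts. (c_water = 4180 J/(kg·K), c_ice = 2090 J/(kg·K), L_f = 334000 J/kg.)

m_melted ≈ 0.227 kg

Heat available from the water dropping to 0 °C: 0.644·4180·34 = 91525 J.
Of that, 0.475·2090·15.7 = 15586 J goes to bring the ice to 0 °C, leaving 75939 J.
Fully melting the ice requires m_ice L_f = 0.475·334000 = 158650 J.
Since 75939 < 158650 J, not all the ice melts; equilibrium is at 0 °C.
m_melt = 75939 / L_f = 0.2274 kg.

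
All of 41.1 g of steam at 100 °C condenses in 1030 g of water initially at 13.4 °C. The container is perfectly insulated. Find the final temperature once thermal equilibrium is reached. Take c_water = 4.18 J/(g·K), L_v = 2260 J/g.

Net heat exchanged in the isolated system is zero:
latent heat released on condensation: 41.1·2260 = 92886
  condensate cools 100→T: 41.1·4.18·(T − 100) = 171.8(T − 100)
  water warms: 1030·4.18·(T − 13.4) = 4305.4(T − 13.4)
4477.2 T = 92886 + 17180 + 57692 = 167758
T ≈ 37.47 °C — below 100 °C, confirming all the steam condensed.

T_f ≈ 37.5 °C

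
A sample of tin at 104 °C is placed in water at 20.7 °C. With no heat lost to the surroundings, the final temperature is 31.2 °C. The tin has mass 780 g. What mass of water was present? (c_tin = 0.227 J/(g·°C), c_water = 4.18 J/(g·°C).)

m ≈ 294 g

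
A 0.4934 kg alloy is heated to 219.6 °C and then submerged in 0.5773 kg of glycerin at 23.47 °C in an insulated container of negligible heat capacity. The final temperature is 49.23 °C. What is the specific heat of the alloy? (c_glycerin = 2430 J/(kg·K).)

Heat lost by the alloy = heat gained by the glycerin:
0.4934·c·(219.6 − 49.23) = 0.5773·2430·(49.23 − 23.47)
84.06 c = 36137  ⇒  c ≈ 429.9 J/(kg·K)

c ≈ 430 J/(kg·K)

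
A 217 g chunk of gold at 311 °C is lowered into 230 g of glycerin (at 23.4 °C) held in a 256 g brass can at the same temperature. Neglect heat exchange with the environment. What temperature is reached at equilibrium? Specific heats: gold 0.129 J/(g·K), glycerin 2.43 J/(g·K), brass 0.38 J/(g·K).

T_f ≈ 35.2 °C

Let T be the final temperature. ΣQ_i = 0:
217*0.129*(T − 311) + 230*2.43*(T − 23.4) + 256*0.38*(T − 23.4) = 0
27.99(T − 311) + 558.9(T − 23.4) + 97.28(T − 23.4) = 0
684.17 T = 24060
T ≈ 35.17 °C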